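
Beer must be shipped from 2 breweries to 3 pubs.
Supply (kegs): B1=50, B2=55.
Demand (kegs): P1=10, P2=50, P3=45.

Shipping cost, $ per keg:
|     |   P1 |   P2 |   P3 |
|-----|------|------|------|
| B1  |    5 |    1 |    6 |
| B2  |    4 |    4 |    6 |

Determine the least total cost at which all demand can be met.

A cheapest plan:
  B1 to P2: 50 × $1 = $50
  B2 to P1: 10 × $4 = $40
  B2 to P3: 45 × $6 = $270
Total = 50 + 40 + 270 = $360.

360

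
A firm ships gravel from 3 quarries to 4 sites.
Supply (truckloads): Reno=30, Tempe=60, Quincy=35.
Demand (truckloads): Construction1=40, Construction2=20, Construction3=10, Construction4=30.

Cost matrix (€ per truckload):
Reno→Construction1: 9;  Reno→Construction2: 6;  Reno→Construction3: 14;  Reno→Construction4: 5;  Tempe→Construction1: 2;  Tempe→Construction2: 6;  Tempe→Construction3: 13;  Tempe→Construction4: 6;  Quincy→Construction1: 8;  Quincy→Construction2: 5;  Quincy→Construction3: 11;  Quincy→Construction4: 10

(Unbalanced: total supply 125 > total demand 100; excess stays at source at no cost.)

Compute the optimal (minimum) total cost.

Optimal allocation:
  Reno to Construction4: 30 × €5 = €150
  Tempe to Construction1: 40 × €2 = €80
  Quincy to Construction2: 20 × €5 = €100
  Quincy to Construction3: 10 × €11 = €110
Total = 150 + 80 + 100 + 110 = €440.
(Supply check: Reno ships 30; Tempe ships 40; Quincy ships 30.)

440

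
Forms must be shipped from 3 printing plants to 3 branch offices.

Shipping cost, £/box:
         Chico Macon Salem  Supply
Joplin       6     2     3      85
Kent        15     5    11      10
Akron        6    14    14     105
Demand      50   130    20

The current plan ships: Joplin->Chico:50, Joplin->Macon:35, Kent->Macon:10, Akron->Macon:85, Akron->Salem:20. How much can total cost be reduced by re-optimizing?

Current plan cost = 50·6 + 35·2 + 10·5 + 85·14 + 20·14 = £1890.
Optimal plan:
  Joplin–Macon: 85 × £2 = £170
  Kent–Macon: 10 × £5 = £50
  Akron–Chico: 50 × £6 = £300
  Akron–Macon: 35 × £14 = £490
  Akron–Salem: 20 × £14 = £280
Optimal cost = £1290.
Saving = 1890 − 1290 = £600.

600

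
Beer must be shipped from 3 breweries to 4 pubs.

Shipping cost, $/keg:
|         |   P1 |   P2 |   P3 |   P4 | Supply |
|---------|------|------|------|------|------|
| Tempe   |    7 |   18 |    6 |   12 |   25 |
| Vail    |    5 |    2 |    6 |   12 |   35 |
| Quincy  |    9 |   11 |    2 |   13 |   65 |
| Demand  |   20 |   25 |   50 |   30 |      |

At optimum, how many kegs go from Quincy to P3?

50

Optimal shipments:
  Tempe–P1: 10 × $7 = $70
  Tempe–P4: 15 × $12 = $180
  Vail–P1: 10 × $5 = $50
  Vail–P2: 25 × $2 = $50
  Quincy–P3: 50 × $2 = $100
  Quincy–P4: 15 × $13 = $195
Total cost = $645.
So Quincy→P3 carries 50 kegs.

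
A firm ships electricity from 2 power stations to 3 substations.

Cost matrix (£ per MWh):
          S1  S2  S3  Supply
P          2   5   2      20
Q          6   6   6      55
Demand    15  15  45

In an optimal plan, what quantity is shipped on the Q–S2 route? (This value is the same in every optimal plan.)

The minimum-cost plan:
  P->S3: 20 × £2 = £40
  Q->S1: 15 × £6 = £90
  Q->S2: 15 × £6 = £90
  Q->S3: 25 × £6 = £150
Total cost = £370.
So Q→S2 carries 15 MWh.

15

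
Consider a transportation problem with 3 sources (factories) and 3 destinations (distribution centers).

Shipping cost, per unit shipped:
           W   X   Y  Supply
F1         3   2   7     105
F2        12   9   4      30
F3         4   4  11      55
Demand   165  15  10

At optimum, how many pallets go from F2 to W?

5

Solving gives:
  F1->W: 105 × 3 = 315
  F2->W: 5 × 12 = 60
  F2->X: 15 × 9 = 135
  F2->Y: 10 × 4 = 40
  F3->W: 55 × 4 = 220
Total cost = 770.
So F2→W carries 5 pallets.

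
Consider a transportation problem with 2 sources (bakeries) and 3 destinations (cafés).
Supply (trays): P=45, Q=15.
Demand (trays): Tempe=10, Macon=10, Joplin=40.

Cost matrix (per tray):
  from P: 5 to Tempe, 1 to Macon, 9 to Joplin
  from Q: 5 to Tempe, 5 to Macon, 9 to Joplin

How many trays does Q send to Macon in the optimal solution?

0

The minimum-cost plan:
  P->Tempe: 10 × 5 = 50
  P->Macon: 10 × 1 = 10
  P->Joplin: 25 × 9 = 225
  Q->Joplin: 15 × 9 = 135
Total cost = 420.
The route Q→Macon is not used.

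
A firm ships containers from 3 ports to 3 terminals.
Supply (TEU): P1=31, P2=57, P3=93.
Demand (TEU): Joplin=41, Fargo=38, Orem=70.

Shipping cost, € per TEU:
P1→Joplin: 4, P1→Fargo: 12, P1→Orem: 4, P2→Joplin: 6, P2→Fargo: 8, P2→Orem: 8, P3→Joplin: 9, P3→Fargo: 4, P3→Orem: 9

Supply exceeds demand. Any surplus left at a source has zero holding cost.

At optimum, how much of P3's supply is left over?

32

An optimal plan:
  P1–Orem: 31 TEU
  P2–Joplin: 41 TEU
  P2–Orem: 16 TEU
  P3–Fargo: 38 TEU
  P3–Orem: 23 TEU
Total cost = €857.
P3 ships 61 of its 93, leaving 32.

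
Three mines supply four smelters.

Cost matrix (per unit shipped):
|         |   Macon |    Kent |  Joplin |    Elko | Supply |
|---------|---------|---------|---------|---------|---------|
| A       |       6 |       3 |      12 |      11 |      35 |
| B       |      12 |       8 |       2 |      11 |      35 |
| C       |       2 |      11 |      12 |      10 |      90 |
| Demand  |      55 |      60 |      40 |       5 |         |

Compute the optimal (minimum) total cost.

Optimal allocation:
  A–Kent: 35 × 3 = 105
  B–Joplin: 35 × 2 = 70
  C–Macon: 55 × 2 = 110
  C–Kent: 25 × 11 = 275
  C–Joplin: 5 × 12 = 60
  C–Elko: 5 × 10 = 50
Total = 105 + 70 + 110 + 275 + 60 + 50 = 670.
(Supply check: A ships 35; B ships 35; C ships 90.)

670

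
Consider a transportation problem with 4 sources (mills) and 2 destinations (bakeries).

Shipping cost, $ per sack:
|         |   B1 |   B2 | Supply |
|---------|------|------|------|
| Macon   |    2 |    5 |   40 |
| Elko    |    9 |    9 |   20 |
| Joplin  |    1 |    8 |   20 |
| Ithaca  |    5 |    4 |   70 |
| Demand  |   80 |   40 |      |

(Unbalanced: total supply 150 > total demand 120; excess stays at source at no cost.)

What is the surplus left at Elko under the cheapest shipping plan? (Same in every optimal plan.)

An optimal plan:
  Macon->B1: 40 × $2 = $80
  Joplin->B1: 20 × $1 = $20
  Ithaca->B1: 20 × $5 = $100
  Ithaca->B2: 40 × $4 = $160
Total cost = $360.
Elko ships 0 of its 20, leaving 20.

20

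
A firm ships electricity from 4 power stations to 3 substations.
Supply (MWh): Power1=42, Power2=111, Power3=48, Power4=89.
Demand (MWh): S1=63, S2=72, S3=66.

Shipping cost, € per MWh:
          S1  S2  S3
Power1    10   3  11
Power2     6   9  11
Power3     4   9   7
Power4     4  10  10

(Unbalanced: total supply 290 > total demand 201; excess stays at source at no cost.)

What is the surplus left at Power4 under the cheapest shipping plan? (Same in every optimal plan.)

An optimal plan:
  Power1 to S2: 42 × €3 = €126
  Power2 to S2: 30 × €9 = €270
  Power3 to S3: 48 × €7 = €336
  Power4 to S1: 63 × €4 = €252
  Power4 to S3: 18 × €10 = €180
Total cost = €1164.
Power4 ships 81 of its 89, leaving 8.

8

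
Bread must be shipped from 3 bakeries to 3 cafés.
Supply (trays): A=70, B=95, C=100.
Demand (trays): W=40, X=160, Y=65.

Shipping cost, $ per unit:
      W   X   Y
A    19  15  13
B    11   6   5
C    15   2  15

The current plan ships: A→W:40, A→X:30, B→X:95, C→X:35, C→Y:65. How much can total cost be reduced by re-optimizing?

940

Current plan cost = 40·19 + 30·15 + 95·6 + 35·2 + 65·15 = $2825.
Optimal plan:
  A->W: 5 × $19 = $95
  A->Y: 65 × $13 = $845
  B->W: 35 × $11 = $385
  B->X: 60 × $6 = $360
  C->X: 100 × $2 = $200
Optimal cost = $1885.
Saving = 2825 − 1885 = $940.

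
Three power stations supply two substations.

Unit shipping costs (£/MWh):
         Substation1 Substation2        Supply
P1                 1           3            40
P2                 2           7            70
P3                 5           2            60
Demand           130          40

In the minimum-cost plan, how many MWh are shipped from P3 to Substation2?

40

Optimal shipments:
  P1 to Substation1: 40 × £1 = £40
  P2 to Substation1: 70 × £2 = £140
  P3 to Substation1: 20 × £5 = £100
  P3 to Substation2: 40 × £2 = £80
Total cost = £360.
So P3→Substation2 carries 40 MWh.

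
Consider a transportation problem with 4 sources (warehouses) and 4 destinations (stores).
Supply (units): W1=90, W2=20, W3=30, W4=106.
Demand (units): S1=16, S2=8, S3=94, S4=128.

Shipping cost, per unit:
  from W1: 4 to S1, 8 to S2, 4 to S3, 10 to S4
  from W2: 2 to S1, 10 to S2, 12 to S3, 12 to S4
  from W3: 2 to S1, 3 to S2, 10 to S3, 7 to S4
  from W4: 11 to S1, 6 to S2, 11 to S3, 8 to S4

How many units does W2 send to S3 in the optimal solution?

4

The minimum-cost plan:
  W1→S3: 90 units
  W2→S1: 16 units
  W2→S3: 4 units
  W3→S2: 8 units
  W3→S4: 22 units
  W4→S4: 106 units
Total cost = 1466.
So W2→S3 carries 4 units.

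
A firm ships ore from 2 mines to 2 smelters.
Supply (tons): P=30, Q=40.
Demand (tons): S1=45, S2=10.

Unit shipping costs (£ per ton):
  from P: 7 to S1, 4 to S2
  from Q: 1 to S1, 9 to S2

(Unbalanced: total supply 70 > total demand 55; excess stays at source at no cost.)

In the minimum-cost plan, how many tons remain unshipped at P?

15

An optimal plan:
  P→S1: 5 × £7 = £35
  P→S2: 10 × £4 = £40
  Q→S1: 40 × £1 = £40
Total cost = £115.
P ships 15 of its 30, leaving 15.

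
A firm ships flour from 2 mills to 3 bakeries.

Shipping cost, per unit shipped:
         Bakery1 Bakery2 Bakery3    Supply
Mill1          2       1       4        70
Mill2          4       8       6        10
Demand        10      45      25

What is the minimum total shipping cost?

An optimal shipping plan:
  Mill1→Bakery1: 10 × 2 = 20
  Mill1→Bakery2: 45 × 1 = 45
  Mill1→Bakery3: 15 × 4 = 60
  Mill2→Bakery3: 10 × 6 = 60
Total = 20 + 45 + 60 + 60 = 185.

185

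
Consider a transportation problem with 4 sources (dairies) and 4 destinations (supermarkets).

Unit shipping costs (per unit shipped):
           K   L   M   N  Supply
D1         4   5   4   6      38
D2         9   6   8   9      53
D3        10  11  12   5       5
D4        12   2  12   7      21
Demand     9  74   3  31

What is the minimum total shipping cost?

Optimal allocation:
  D1 to K: 9 × 4 = 36
  D1 to M: 3 × 4 = 12
  D1 to N: 26 × 6 = 156
  D2 to L: 53 × 6 = 318
  D3 to N: 5 × 5 = 25
  D4 to L: 21 × 2 = 42
Total = 36 + 12 + 156 + 318 + 25 + 42 = 589.
(Supply check: D1 ships 38; D2 ships 53; D3 ships 5; D4 ships 21.)

589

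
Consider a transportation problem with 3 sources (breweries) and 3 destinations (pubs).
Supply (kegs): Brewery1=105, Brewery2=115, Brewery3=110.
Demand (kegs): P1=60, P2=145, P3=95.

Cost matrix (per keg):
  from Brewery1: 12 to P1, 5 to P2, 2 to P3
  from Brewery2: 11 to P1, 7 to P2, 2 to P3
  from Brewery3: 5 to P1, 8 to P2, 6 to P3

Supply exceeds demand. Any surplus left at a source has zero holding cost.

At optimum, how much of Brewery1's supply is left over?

An optimal plan:
  Brewery1 to P2: 105 × 5 = 525
  Brewery2 to P2: 20 × 7 = 140
  Brewery2 to P3: 95 × 2 = 190
  Brewery3 to P1: 60 × 5 = 300
  Brewery3 to P2: 20 × 8 = 160
Total cost = 1315.
Brewery1 ships 105 of its 105, leaving 0.

0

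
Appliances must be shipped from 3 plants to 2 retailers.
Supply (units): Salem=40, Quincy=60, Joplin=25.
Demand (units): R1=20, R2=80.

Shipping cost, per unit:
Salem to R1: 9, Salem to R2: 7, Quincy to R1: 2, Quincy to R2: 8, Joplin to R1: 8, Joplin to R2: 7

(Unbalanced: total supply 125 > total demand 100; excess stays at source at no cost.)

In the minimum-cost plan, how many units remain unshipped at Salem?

An optimal plan:
  Salem to R2: 40 units
  Quincy to R1: 20 units
  Quincy to R2: 15 units
  Joplin to R2: 25 units
Total cost = 615.
Salem ships 40 of its 40, leaving 0.

0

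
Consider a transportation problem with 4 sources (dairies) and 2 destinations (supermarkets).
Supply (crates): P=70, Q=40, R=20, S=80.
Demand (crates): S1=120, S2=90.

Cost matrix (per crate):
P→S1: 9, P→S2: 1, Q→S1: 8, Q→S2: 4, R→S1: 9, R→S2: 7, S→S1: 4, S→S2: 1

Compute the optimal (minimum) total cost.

One minimum-cost allocation:
  P–S2: 70 × 1 = 70
  Q–S1: 20 × 8 = 160
  Q–S2: 20 × 4 = 80
  R–S1: 20 × 9 = 180
  S–S1: 80 × 4 = 320
Total = 70 + 160 + 80 + 180 + 320 = 810.
(Supply check: P ships 70; Q ships 40; R ships 20; S ships 80.)

810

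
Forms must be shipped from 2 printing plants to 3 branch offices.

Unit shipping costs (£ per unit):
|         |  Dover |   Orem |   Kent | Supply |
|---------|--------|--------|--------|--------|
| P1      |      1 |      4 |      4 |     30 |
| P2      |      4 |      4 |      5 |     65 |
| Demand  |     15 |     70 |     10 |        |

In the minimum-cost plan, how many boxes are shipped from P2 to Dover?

0

Solving gives:
  P1→Dover: 15 × £1 = £15
  P1→Orem: 5 × £4 = £20
  P1→Kent: 10 × £4 = £40
  P2→Orem: 65 × £4 = £260
Total cost = £335.
The route P2→Dover is not used.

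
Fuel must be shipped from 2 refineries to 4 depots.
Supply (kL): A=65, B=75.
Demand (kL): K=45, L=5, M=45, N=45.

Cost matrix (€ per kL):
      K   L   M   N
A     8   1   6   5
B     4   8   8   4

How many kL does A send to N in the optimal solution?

The minimum-cost plan:
  A–L: 5 kL
  A–M: 45 kL
  A–N: 15 kL
  B–K: 45 kL
  B–N: 30 kL
Total cost = €650.
So A→N carries 15 kL.

15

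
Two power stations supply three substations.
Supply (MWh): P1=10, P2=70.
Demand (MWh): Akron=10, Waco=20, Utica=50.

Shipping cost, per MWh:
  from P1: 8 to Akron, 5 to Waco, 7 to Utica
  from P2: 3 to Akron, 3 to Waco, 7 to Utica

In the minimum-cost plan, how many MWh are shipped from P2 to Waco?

20

The minimum-cost plan:
  P1->Utica: 10 MWh
  P2->Akron: 10 MWh
  P2->Waco: 20 MWh
  P2->Utica: 40 MWh
Total cost = 440.
So P2→Waco carries 20 MWh.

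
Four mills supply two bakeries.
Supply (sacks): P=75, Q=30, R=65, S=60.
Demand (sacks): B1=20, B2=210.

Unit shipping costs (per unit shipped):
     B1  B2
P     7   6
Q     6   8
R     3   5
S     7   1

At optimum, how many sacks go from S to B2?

Solving gives:
  P->B2: 75 × 6 = 450
  Q->B2: 30 × 8 = 240
  R->B1: 20 × 3 = 60
  R->B2: 45 × 5 = 225
  S->B2: 60 × 1 = 60
Total cost = 1035.
So S→B2 carries 60 sacks.

60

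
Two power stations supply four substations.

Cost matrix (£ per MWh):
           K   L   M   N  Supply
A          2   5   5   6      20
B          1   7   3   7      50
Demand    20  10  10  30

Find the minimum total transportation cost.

300

An optimal shipping plan:
  A->L: 10 × £5 = £50
  A->N: 10 × £6 = £60
  B->K: 20 × £1 = £20
  B->M: 10 × £3 = £30
  B->N: 20 × £7 = £140
Total = 50 + 60 + 20 + 30 + 140 = £300.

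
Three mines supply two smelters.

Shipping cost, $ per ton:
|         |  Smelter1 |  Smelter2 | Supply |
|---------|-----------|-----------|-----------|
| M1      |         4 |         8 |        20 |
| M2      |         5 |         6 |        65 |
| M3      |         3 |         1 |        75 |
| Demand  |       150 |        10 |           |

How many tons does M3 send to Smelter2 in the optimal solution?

10

Optimal shipments:
  M1–Smelter1: 20 × $4 = $80
  M2–Smelter1: 65 × $5 = $325
  M3–Smelter1: 65 × $3 = $195
  M3–Smelter2: 10 × $1 = $10
Total cost = $610.
So M3→Smelter2 carries 10 tons.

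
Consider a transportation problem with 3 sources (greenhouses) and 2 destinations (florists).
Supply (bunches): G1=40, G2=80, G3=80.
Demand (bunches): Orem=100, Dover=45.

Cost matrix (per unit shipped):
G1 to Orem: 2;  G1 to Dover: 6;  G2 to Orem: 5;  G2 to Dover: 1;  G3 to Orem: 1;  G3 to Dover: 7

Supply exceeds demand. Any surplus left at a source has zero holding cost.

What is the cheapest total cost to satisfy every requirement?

165

A cheapest plan:
  G1->Orem: 20 bunches
  G2->Dover: 45 bunches
  G3->Orem: 80 bunches
Total cost = 165.
(Supply check: G1 ships 20; G2 ships 45; G3 ships 80.)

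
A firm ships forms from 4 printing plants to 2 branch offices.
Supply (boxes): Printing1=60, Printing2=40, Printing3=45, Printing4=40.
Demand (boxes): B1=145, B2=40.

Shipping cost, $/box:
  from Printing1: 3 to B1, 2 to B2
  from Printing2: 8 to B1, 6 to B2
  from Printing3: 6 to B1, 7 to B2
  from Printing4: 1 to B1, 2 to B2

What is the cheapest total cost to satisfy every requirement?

One minimum-cost allocation:
  Printing1–B1: 60 × $3 = $180
  Printing2–B2: 40 × $6 = $240
  Printing3–B1: 45 × $6 = $270
  Printing4–B1: 40 × $1 = $40
Total = 180 + 240 + 270 + 40 = $730.

730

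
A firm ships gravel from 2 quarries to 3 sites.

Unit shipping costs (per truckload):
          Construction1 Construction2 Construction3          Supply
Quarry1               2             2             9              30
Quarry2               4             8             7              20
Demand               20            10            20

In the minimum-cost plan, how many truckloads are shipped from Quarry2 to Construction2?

Optimal shipments:
  Quarry1→Construction1: 20 × 2 = 40
  Quarry1→Construction2: 10 × 2 = 20
  Quarry2→Construction3: 20 × 7 = 140
Total cost = 200.
The route Quarry2→Construction2 is not used.

0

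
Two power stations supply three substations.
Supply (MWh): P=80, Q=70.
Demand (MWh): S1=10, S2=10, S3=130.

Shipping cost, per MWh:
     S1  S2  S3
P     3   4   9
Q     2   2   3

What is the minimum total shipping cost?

An optimal shipping plan:
  P–S1: 10 × 3 = 30
  P–S2: 10 × 4 = 40
  P–S3: 60 × 9 = 540
  Q–S3: 70 × 3 = 210
Total = 30 + 40 + 540 + 210 = 820.
(Supply check: P ships 80; Q ships 70.)

820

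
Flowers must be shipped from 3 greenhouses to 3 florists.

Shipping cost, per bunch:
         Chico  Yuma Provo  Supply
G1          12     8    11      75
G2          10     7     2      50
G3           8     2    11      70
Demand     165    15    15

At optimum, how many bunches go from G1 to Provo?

0

Solving gives:
  G1→Chico: 75 bunches
  G2→Chico: 35 bunches
  G2→Provo: 15 bunches
  G3→Chico: 55 bunches
  G3→Yuma: 15 bunches
Total cost = 1750.
The route G1→Provo is not used.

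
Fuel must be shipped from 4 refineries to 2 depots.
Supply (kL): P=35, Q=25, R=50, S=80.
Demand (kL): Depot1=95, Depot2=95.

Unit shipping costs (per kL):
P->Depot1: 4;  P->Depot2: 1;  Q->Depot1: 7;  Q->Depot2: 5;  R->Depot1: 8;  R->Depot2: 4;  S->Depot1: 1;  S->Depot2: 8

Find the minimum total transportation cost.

470

Optimal allocation:
  P to Depot2: 35 × 1 = 35
  Q to Depot1: 15 × 7 = 105
  Q to Depot2: 10 × 5 = 50
  R to Depot2: 50 × 4 = 200
  S to Depot1: 80 × 1 = 80
Total = 35 + 105 + 50 + 200 + 80 = 470.
(Supply check: P ships 35; Q ships 25; R ships 50; S ships 80.)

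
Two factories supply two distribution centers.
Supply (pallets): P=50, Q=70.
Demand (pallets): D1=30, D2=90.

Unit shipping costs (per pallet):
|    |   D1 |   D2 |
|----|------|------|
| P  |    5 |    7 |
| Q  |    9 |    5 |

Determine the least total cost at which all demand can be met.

640

An optimal shipping plan:
  P to D1: 30 × 5 = 150
  P to D2: 20 × 7 = 140
  Q to D2: 70 × 5 = 350
Total = 150 + 140 + 350 = 640.
(Supply check: P ships 50; Q ships 70.)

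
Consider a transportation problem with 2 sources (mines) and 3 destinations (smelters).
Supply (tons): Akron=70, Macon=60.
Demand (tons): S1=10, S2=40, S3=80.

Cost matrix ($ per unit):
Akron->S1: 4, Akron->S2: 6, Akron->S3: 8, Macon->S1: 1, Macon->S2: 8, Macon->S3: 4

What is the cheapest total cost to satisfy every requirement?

One minimum-cost allocation:
  Akron–S1: 10 × $4 = $40
  Akron–S2: 40 × $6 = $240
  Akron–S3: 20 × $8 = $160
  Macon–S3: 60 × $4 = $240
Total = 40 + 240 + 160 + 240 = $680.

680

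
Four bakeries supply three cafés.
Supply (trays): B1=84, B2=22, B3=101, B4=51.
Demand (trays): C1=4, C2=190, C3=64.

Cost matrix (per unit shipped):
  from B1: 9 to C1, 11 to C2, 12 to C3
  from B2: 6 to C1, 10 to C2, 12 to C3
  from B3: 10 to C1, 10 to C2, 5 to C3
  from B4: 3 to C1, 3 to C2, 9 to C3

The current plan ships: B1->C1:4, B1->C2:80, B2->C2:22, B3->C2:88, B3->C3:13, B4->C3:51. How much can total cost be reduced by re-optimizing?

Current plan cost = 4·9 + 80·11 + 22·10 + 88·10 + 13·5 + 51·9 = 2540.
Optimal plan:
  B1 to C2: 84 × 11 = 924
  B2 to C1: 4 × 6 = 24
  B2 to C2: 18 × 10 = 180
  B3 to C2: 37 × 10 = 370
  B3 to C3: 64 × 5 = 320
  B4 to C2: 51 × 3 = 153
Optimal cost = 1971.
Saving = 2540 − 1971 = 569.

569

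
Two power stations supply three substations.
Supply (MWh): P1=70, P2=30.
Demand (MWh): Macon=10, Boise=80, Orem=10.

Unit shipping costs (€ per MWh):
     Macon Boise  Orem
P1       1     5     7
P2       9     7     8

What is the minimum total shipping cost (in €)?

530

One minimum-cost allocation:
  P1 to Macon: 10 × €1 = €10
  P1 to Boise: 60 × €5 = €300
  P2 to Boise: 20 × €7 = €140
  P2 to Orem: 10 × €8 = €80
Total = 10 + 300 + 140 + 80 = €530.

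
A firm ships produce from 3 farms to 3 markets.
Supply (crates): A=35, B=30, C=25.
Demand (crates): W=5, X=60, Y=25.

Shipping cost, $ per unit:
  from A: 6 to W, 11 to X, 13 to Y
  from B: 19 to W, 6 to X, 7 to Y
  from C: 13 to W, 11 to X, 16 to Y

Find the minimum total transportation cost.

840

An optimal shipping plan:
  A to W: 5 crates
  A to X: 30 crates
  B to X: 5 crates
  B to Y: 25 crates
  C to X: 25 crates
Total cost = $840.
(Supply check: A ships 35; B ships 30; C ships 25.)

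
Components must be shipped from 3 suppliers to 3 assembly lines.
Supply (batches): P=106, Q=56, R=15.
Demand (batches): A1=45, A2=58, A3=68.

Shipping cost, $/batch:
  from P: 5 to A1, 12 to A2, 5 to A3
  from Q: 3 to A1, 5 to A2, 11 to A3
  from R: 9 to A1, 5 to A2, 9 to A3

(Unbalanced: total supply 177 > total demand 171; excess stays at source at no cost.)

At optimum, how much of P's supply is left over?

Minimum-cost shipments:
  P->A1: 32 × $5 = $160
  P->A3: 68 × $5 = $340
  Q->A1: 13 × $3 = $39
  Q->A2: 43 × $5 = $215
  R->A2: 15 × $5 = $75
Total cost = $829.
P ships 100 of its 106, leaving 6.

6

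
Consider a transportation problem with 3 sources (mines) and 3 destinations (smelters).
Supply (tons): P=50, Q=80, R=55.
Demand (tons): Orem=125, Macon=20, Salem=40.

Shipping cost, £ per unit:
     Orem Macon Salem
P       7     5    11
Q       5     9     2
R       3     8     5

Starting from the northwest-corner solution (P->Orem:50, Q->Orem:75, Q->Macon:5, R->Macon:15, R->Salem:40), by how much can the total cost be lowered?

Current plan cost = 50·7 + 75·5 + 5·9 + 15·8 + 40·5 = £1090.
Optimal plan:
  P->Orem: 30 × £7 = £210
  P->Macon: 20 × £5 = £100
  Q->Orem: 40 × £5 = £200
  Q->Salem: 40 × £2 = £80
  R->Orem: 55 × £3 = £165
Optimal cost = £755.
Saving = 1090 − 755 = £335.

335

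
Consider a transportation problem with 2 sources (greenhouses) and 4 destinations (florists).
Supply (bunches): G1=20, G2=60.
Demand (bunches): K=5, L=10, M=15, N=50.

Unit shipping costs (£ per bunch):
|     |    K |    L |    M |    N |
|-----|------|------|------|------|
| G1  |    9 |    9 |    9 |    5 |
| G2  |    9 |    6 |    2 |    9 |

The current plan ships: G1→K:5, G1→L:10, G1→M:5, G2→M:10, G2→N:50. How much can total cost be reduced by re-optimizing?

Current plan cost = 5·9 + 10·9 + 5·9 + 10·2 + 50·9 = £650.
Optimal plan:
  G1 to N: 20 × £5 = £100
  G2 to K: 5 × £9 = £45
  G2 to L: 10 × £6 = £60
  G2 to M: 15 × £2 = £30
  G2 to N: 30 × £9 = £270
Optimal cost = £505.
Saving = 650 − 505 = £145.

145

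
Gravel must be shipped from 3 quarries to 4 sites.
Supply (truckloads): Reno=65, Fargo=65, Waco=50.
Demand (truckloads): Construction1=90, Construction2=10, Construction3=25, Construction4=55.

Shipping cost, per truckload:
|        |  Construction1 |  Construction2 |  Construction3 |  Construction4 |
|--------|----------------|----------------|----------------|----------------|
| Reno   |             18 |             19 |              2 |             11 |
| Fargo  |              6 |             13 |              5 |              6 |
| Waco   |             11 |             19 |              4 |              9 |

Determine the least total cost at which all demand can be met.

A cheapest plan:
  Reno to Construction2: 10 × 19 = 190
  Reno to Construction3: 25 × 2 = 50
  Reno to Construction4: 30 × 11 = 330
  Fargo to Construction1: 65 × 6 = 390
  Waco to Construction1: 25 × 11 = 275
  Waco to Construction4: 25 × 9 = 225
Total = 190 + 50 + 330 + 390 + 275 + 225 = 1460.
(Supply check: Reno ships 65; Fargo ships 65; Waco ships 50.)

1460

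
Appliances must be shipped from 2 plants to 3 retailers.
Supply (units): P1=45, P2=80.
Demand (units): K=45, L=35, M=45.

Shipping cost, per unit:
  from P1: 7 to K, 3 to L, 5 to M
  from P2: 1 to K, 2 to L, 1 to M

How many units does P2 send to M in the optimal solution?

The minimum-cost plan:
  P1 to L: 35 × 3 = 105
  P1 to M: 10 × 5 = 50
  P2 to K: 45 × 1 = 45
  P2 to M: 35 × 1 = 35
Total cost = 235.
So P2→M carries 35 units.

35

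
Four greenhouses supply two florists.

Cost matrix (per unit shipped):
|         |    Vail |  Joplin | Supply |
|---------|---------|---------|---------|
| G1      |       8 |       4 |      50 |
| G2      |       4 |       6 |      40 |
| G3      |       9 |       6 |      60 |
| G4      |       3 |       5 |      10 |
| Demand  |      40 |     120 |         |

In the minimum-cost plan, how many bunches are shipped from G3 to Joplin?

Solving gives:
  G1–Joplin: 50 bunches
  G2–Vail: 40 bunches
  G3–Joplin: 60 bunches
  G4–Joplin: 10 bunches
Total cost = 770.
So G3→Joplin carries 60 bunches.

60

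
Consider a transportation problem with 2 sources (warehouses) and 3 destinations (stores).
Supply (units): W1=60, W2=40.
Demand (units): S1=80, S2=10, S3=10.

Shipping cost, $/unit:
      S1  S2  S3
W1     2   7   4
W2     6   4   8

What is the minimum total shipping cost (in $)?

Optimal allocation:
  W1→S1: 50 × $2 = $100
  W1→S3: 10 × $4 = $40
  W2→S1: 30 × $6 = $180
  W2→S2: 10 × $4 = $40
Total = 100 + 40 + 180 + 40 = $360.

360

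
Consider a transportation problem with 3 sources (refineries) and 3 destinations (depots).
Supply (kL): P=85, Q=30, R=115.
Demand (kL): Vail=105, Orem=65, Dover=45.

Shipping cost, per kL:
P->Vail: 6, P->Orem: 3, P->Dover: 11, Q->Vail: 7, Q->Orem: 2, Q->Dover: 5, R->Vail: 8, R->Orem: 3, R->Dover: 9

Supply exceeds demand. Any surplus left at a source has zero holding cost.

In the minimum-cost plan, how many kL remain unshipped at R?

15

An optimal plan:
  P→Vail: 85 × 6 = 510
  Q→Dover: 30 × 5 = 150
  R→Vail: 20 × 8 = 160
  R→Orem: 65 × 3 = 195
  R→Dover: 15 × 9 = 135
Total cost = 1150.
R ships 100 of its 115, leaving 15.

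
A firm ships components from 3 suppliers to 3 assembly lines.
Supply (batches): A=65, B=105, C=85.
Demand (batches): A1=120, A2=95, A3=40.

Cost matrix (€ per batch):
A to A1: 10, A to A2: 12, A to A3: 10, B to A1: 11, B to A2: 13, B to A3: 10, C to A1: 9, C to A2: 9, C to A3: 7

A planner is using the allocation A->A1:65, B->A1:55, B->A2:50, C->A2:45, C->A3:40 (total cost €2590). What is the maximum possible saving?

Current plan cost = 65·10 + 55·11 + 50·13 + 45·9 + 40·7 = €2590.
Optimal plan:
  A->A1: 55 batches
  A->A2: 10 batches
  B->A1: 65 batches
  B->A3: 40 batches
  C->A2: 85 batches
Optimal cost = €2550.
Saving = 2590 − 2550 = €40.

40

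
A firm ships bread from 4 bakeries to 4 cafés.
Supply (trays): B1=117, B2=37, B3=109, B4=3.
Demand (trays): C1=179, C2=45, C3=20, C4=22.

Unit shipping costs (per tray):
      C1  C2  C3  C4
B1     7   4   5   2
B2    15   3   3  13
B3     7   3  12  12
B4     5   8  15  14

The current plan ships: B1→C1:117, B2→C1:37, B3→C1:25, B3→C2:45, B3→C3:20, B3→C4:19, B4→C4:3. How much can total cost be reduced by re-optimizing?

708

Current plan cost = 117·7 + 37·15 + 25·7 + 45·3 + 20·12 + 19·12 + 3·14 = 2194.
Optimal plan:
  B1->C1: 95 × 7 = 665
  B1->C4: 22 × 2 = 44
  B2->C2: 17 × 3 = 51
  B2->C3: 20 × 3 = 60
  B3->C1: 81 × 7 = 567
  B3->C2: 28 × 3 = 84
  B4->C1: 3 × 5 = 15
Optimal cost = 1486.
Saving = 2194 − 1486 = 708.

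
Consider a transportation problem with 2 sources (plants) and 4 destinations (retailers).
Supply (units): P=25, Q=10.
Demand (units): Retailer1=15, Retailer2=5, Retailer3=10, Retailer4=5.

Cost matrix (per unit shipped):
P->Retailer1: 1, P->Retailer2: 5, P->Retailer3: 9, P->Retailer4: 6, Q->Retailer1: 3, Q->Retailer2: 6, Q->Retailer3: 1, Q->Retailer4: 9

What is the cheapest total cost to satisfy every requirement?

80

A cheapest plan:
  P–Retailer1: 15 × 1 = 15
  P–Retailer2: 5 × 5 = 25
  P–Retailer4: 5 × 6 = 30
  Q–Retailer3: 10 × 1 = 10
Total = 15 + 25 + 30 + 10 = 80.
(Supply check: P ships 25; Q ships 10.)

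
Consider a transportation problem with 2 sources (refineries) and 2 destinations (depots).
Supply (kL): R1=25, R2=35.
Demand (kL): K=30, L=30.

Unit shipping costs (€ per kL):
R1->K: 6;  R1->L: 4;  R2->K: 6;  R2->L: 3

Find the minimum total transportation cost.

One minimum-cost allocation:
  R1->K: 25 × €6 = €150
  R2->K: 5 × €6 = €30
  R2->L: 30 × €3 = €90
Total = 150 + 30 + 90 = €270.
(Supply check: R1 ships 25; R2 ships 35.)

270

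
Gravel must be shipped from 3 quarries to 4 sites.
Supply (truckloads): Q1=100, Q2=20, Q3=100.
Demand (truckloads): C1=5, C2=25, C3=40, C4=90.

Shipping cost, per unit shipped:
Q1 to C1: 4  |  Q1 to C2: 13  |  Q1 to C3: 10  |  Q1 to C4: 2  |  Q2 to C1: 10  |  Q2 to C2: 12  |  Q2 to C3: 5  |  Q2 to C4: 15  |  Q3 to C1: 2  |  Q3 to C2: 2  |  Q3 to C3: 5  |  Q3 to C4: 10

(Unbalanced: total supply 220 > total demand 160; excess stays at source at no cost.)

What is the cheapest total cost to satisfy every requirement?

One minimum-cost allocation:
  Q1->C4: 90 × 2 = 180
  Q3->C1: 5 × 2 = 10
  Q3->C2: 25 × 2 = 50
  Q3->C3: 40 × 5 = 200
Total = 180 + 10 + 50 + 200 = 440.

440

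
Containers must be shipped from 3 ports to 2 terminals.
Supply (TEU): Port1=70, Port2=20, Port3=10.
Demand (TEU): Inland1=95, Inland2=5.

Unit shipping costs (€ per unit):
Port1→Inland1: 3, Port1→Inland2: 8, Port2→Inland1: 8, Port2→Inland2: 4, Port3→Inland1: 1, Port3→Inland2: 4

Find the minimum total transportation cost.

A cheapest plan:
  Port1->Inland1: 70 × €3 = €210
  Port2->Inland1: 15 × €8 = €120
  Port2->Inland2: 5 × €4 = €20
  Port3->Inland1: 10 × €1 = €10
Total = 210 + 120 + 20 + 10 = €360.
(Supply check: Port1 ships 70; Port2 ships 20; Port3 ships 10.)

360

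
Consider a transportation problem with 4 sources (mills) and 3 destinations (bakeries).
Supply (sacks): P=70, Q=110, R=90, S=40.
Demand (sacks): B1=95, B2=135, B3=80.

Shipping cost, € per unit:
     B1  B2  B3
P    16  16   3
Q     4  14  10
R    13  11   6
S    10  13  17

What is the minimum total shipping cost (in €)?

A cheapest plan:
  P→B3: 70 sacks
  Q→B1: 95 sacks
  Q→B2: 15 sacks
  R→B2: 80 sacks
  R→B3: 10 sacks
  S→B2: 40 sacks
Total cost = €2260.
(Supply check: P ships 70; Q ships 110; R ships 90; S ships 40.)

2260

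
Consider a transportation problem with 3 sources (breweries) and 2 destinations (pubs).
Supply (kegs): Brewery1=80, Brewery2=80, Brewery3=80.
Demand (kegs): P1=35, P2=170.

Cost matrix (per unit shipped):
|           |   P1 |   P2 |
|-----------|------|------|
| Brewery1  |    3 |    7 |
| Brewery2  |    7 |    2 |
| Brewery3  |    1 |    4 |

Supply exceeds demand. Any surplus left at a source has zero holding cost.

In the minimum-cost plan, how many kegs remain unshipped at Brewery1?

35

Minimum-cost shipments:
  Brewery1 to P1: 35 × 3 = 105
  Brewery1 to P2: 10 × 7 = 70
  Brewery2 to P2: 80 × 2 = 160
  Brewery3 to P2: 80 × 4 = 320
Total cost = 655.
Brewery1 ships 45 of its 80, leaving 35.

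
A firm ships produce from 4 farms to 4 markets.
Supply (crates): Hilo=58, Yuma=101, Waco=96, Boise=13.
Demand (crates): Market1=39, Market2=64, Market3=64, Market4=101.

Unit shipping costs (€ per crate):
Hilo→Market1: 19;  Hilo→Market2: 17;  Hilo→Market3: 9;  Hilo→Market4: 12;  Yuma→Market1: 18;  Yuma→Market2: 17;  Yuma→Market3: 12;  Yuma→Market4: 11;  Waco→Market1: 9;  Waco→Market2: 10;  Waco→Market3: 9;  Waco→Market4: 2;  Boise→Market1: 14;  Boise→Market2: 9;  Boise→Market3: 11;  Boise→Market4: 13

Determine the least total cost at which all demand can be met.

2527

A cheapest plan:
  Hilo→Market3: 58 × €9 = €522
  Yuma→Market2: 51 × €17 = €867
  Yuma→Market3: 6 × €12 = €72
  Yuma→Market4: 44 × €11 = €484
  Waco→Market1: 39 × €9 = €351
  Waco→Market4: 57 × €2 = €114
  Boise→Market2: 13 × €9 = €117
Total = 522 + 867 + 72 + 484 + 351 + 114 + 117 = €2527.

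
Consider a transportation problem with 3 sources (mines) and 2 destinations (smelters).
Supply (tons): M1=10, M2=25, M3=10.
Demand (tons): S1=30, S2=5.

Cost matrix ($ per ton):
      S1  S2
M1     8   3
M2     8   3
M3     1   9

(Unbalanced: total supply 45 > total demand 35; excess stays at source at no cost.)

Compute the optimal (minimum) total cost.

One minimum-cost allocation:
  M1->S2: 5 × $3 = $15
  M2->S1: 20 × $8 = $160
  M3->S1: 10 × $1 = $10
Total = 15 + 160 + 10 = $185.

185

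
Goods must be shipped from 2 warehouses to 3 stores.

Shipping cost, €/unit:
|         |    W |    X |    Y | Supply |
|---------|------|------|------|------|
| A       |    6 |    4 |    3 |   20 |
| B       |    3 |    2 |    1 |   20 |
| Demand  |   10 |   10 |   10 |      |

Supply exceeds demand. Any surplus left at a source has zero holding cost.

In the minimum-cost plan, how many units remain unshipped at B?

0

An optimal plan:
  A to X: 10 × €4 = €40
  B to W: 10 × €3 = €30
  B to Y: 10 × €1 = €10
Total cost = €80.
B ships 20 of its 20, leaving 0.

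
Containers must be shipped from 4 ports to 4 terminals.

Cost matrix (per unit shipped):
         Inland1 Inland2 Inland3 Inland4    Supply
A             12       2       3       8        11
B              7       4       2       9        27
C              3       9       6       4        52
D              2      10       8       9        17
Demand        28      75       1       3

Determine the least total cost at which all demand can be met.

548

An optimal shipping plan:
  A to Inland2: 11 × 2 = 22
  B to Inland2: 27 × 4 = 108
  C to Inland1: 11 × 3 = 33
  C to Inland2: 37 × 9 = 333
  C to Inland3: 1 × 6 = 6
  C to Inland4: 3 × 4 = 12
  D to Inland1: 17 × 2 = 34
Total = 22 + 108 + 33 + 333 + 6 + 12 + 34 = 548.
(Supply check: A ships 11; B ships 27; C ships 52; D ships 17.)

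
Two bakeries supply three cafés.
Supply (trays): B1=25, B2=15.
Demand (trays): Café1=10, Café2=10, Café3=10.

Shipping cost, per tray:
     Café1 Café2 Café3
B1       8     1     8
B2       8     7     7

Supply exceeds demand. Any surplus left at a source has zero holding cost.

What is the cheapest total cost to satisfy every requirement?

Optimal allocation:
  B1–Café1: 10 trays
  B1–Café2: 10 trays
  B2–Café3: 10 trays
Total cost = 160.

160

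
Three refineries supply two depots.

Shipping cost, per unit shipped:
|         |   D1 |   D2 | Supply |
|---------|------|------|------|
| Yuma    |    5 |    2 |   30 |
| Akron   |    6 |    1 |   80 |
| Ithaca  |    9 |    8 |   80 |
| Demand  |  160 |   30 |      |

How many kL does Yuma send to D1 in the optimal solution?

30

Solving gives:
  Yuma->D1: 30 kL
  Akron->D1: 50 kL
  Akron->D2: 30 kL
  Ithaca->D1: 80 kL
Total cost = 1200.
So Yuma→D1 carries 30 kL.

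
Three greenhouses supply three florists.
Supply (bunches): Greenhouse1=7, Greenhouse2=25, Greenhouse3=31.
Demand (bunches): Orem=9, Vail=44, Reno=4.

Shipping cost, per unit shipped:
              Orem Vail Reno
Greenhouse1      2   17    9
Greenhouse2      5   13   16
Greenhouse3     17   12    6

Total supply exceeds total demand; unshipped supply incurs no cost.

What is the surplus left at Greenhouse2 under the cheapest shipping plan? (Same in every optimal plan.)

Minimum-cost shipments:
  Greenhouse1→Orem: 7 × 2 = 14
  Greenhouse2→Orem: 2 × 5 = 10
  Greenhouse2→Vail: 17 × 13 = 221
  Greenhouse3→Vail: 27 × 12 = 324
  Greenhouse3→Reno: 4 × 6 = 24
Total cost = 593.
Greenhouse2 ships 19 of its 25, leaving 6.

6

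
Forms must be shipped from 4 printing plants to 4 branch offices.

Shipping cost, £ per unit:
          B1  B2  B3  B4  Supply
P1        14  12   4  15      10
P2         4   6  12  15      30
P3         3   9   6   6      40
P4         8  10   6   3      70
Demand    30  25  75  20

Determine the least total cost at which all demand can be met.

An optimal shipping plan:
  P1–B3: 10 × £4 = £40
  P2–B1: 5 × £4 = £20
  P2–B2: 25 × £6 = £150
  P3–B1: 25 × £3 = £75
  P3–B3: 15 × £6 = £90
  P4–B3: 50 × £6 = £300
  P4–B4: 20 × £3 = £60
Total = 40 + 20 + 150 + 75 + 90 + 300 + 60 = £735.

735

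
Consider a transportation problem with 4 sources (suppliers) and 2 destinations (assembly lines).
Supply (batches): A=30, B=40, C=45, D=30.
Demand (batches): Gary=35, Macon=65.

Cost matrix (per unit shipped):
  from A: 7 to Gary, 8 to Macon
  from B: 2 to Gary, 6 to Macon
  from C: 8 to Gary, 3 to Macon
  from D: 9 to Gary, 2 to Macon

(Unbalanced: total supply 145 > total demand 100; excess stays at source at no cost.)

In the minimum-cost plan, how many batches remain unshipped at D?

0

Minimum-cost shipments:
  B->Gary: 35 × 2 = 70
  C->Macon: 35 × 3 = 105
  D->Macon: 30 × 2 = 60
Total cost = 235.
D ships 30 of its 30, leaving 0.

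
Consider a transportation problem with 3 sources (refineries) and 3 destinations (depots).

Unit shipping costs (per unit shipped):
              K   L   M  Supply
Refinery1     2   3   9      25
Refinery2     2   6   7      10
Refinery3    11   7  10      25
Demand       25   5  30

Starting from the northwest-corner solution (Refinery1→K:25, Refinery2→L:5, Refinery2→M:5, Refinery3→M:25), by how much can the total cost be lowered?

Current plan cost = 25·2 + 5·6 + 5·7 + 25·10 = 365.
Optimal plan:
  Refinery1–K: 20 kL
  Refinery1–L: 5 kL
  Refinery2–K: 5 kL
  Refinery2–M: 5 kL
  Refinery3–M: 25 kL
Optimal cost = 350.
Saving = 365 − 350 = 15.

15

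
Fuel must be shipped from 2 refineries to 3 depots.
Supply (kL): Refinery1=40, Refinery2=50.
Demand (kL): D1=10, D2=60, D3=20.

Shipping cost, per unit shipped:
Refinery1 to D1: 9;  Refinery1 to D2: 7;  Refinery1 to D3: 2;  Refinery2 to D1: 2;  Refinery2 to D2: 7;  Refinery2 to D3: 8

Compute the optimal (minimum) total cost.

A cheapest plan:
  Refinery1 to D2: 20 × 7 = 140
  Refinery1 to D3: 20 × 2 = 40
  Refinery2 to D1: 10 × 2 = 20
  Refinery2 to D2: 40 × 7 = 280
Total = 140 + 40 + 20 + 280 = 480.

480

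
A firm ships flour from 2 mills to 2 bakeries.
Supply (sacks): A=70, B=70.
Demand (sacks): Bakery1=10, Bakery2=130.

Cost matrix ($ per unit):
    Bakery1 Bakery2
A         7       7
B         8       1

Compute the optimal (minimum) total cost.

560

A cheapest plan:
  A→Bakery1: 10 × $7 = $70
  A→Bakery2: 60 × $7 = $420
  B→Bakery2: 70 × $1 = $70
Total = 70 + 420 + 70 = $560.
(Supply check: A ships 70; B ships 70.)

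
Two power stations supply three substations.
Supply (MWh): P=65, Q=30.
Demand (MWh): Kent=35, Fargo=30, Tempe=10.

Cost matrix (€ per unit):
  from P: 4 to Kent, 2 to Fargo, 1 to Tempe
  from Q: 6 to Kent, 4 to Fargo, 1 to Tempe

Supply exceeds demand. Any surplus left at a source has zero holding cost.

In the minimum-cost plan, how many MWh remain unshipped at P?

Minimum-cost shipments:
  P–Kent: 35 × €4 = €140
  P–Fargo: 30 × €2 = €60
  Q–Tempe: 10 × €1 = €10
Total cost = €210.
P ships 65 of its 65, leaving 0.

0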